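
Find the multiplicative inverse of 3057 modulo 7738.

81

Run the extended Euclidean algorithm:
7738 = 2·3057 + 1624
3057 = 1·1624 + 1433
1624 = 1·1433 + 191
1433 = 7·191 + 96
191 = 1·96 + 95
96 = 1·95 + 1
95 = 95·1 + 0
gcd(3057, 7738) = 1, so the inverse exists.
Bézout: 1 = −32·7738 + 81·3057.
So 3057⁻¹ ≡ 81 (mod 7738).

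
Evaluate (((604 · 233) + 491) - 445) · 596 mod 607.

506

604 · 233 = 140732 ≡ 515 (mod 607)
515 + 491 = 1006 ≡ 399 (mod 607)
399 - 445 = -46 ≡ 561 (mod 607)
561 · 596 = 334356 ≡ 506 (mod 607)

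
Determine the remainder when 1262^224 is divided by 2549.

By square-and-multiply:
224 in binary is 11100000, i.e. 224 = 128 + 64 + 32.
1262^1 ≡ 1262 (mod 2549)
1262^2 ≡ 1262^2 = 1592644 ≡ 2068 (mod 2549)
1262^4 ≡ 2068^2 = 4276624 ≡ 1951 (mod 2549)
1262^8 ≡ 1951^2 = 3806401 ≡ 744 (mod 2549)
1262^16 ≡ 744^2 = 553536 ≡ 403 (mod 2549)
1262^32 ≡ 403^2 = 162409 ≡ 1822 (mod 2549)
1262^64 ≡ 1822^2 = 3319684 ≡ 886 (mod 2549)
1262^128 ≡ 886^2 = 784996 ≡ 2453 (mod 2549)
1262^224 = 1262^128 × 1262^64 × 1262^32 ≡ 2453 × 886 × 1822 (mod 2549).
Accumulate the product:
2453 × 886 = 2173358 ≡ 1610
1610 × 1822 = 2933420 ≡ 2070

2070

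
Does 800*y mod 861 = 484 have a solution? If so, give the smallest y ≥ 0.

gcd(800, 861) = 1, so a unique solution mod 861 exists.
800⁻¹ ≡ 494 (mod 861).
y ≡ 494*484 ≡ 599 (mod 861).

599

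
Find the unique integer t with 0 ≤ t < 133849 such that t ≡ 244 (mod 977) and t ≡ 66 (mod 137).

50071

977⁻¹ mod 137: 977·99 ≡ 1 (mod 137), so 977⁻¹ ≡ 99.
t = 244 + 977·((66 − 244)·99 mod 137) = 244 + 977·51 = 50071.
Check: 50071 mod 977 = 244, 50071 mod 137 = 66. ✓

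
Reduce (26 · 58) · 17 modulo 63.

58

26 · 58 = 1508 ≡ 59 (mod 63)
59 · 17 = 1003 ≡ 58 (mod 63)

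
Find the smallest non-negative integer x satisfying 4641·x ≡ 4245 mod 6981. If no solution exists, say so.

no solution

gcd(4641, 6981) = 39, and 39 does not divide 4245.
So the congruence has no solution.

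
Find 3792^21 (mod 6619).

Using repeated squaring:
3792^1 ≡ 3792 (mod 6619)
3792^2 ≡ 3792^2 = 14379264 ≡ 2796 (mod 6619)
3792^4 ≡ 2796^2 = 7817616 ≡ 577 (mod 6619)
3792^8 ≡ 577^2 = 332929 ≡ 1979 (mod 6619)
3792^16 ≡ 1979^2 = 3916441 ≡ 4612 (mod 6619)
3792^21 = 3792^16 × 3792^4 × 3792^1 ≡ 4612 × 577 × 3792 (mod 6619).
Accumulate the product:
4612 × 577 = 2661124 ≡ 286
286 × 3792 = 1084512 ≡ 5615

5615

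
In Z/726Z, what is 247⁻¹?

726 = 2·247 + 232
247 = 1·232 + 15
232 = 15·15 + 7
15 = 2·7 + 1
7 = 7·1 + 0
gcd(247, 726) = 1, so the inverse exists.
Back-substitute for 1:
1 = 1·15 − 2·7
  = −2·232 + 31·15
  = 31·247 − 33·232
  = −33·726 + 97·247
So 247⁻¹ ≡ 97 (mod 726).

97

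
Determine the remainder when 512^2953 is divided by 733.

376

By square-and-multiply:
512^1 ≡ 512 (mod 733)
512^2 ≡ 512^2 = 262144 ≡ 463 (mod 733)
512^4 ≡ 463^2 = 214369 ≡ 333 (mod 733)
512^8 ≡ 333^2 = 110889 ≡ 206 (mod 733)
512^16 ≡ 206^2 = 42436 ≡ 655 (mod 733)
512^32 ≡ 655^2 = 429025 ≡ 220 (mod 733)
512^64 ≡ 220^2 = 48400 ≡ 22 (mod 733)
512^128 ≡ 22^2 = 484 (mod 733)
512^256 ≡ 484^2 = 234256 ≡ 429 (mod 733)
512^512 ≡ 429^2 = 184041 ≡ 58 (mod 733)
512^1024 ≡ 58^2 = 3364 ≡ 432 (mod 733)
512^2048 ≡ 432^2 = 186624 ≡ 442 (mod 733)
512^2953 = 512^2048 · 512^512 · 512^256 · 512^128 · 512^8 · 512^1 ≡ 442 · 58 · 429 · 484 · 206 · 512 (mod 733).
Accumulate the product:
442 · 58 = 25636 ≡ 714
714 · 429 = 306306 ≡ 645
645 · 484 = 312180 ≡ 655
655 · 206 = 134930 ≡ 58
58 · 512 = 29696 ≡ 376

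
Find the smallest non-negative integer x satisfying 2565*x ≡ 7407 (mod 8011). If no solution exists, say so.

gcd(2565, 8011) = 1, so a unique solution mod 8011 exists.
2565⁻¹ ≡ 5197 (mod 8011).
x ≡ 5197*7407 ≡ 1324 (mod 8011).

1324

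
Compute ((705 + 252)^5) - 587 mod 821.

705 + 252 = 957 ≡ 136 (mod 821)
(136)^5 ≡ 395 (mod 821)
395 - 587 = -192 ≡ 629 (mod 821)

629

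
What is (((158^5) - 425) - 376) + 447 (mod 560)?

(158)^5 ≡ 128 (mod 560)
128 - 425 = -297 ≡ 263 (mod 560)
263 - 376 = -113 ≡ 447 (mod 560)
447 + 447 = 894 ≡ 334 (mod 560)

334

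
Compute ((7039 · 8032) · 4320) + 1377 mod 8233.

2000

7039 · 8032 = 56537248 ≡ 1237 (mod 8233)
1237 · 4320 = 5343840 ≡ 623 (mod 8233)
623 + 1377 = 2000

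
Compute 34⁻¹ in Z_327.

202

Apply the Euclidean algorithm and back-substitute:
327 = 9×34 + 21
34 = 1×21 + 13
21 = 1×13 + 8
13 = 1×8 + 5
8 = 1×5 + 3
5 = 1×3 + 2
3 = 1×2 + 1
2 = 2×1 + 0
gcd(34, 327) = 1, so the inverse exists.
Bézout: 1 = 13×327 − 125×34.
So 34⁻¹ ≡ −125 ≡ 202 (mod 327).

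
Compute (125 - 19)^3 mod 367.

101

125 - 19 = 106
(106)^3 ≡ 101 (mod 367)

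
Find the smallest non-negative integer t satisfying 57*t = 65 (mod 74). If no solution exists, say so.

gcd(57, 74) = 1, so a unique solution mod 74 exists.
57⁻¹ ≡ 13 (mod 74).
t ≡ 13*65 ≡ 31 (mod 74).

31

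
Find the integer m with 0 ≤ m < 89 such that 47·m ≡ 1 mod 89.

Apply the Euclidean algorithm and back-substitute:
89 = 1×47 + 42
47 = 1×42 + 5
42 = 8×5 + 2
5 = 2×2 + 1
2 = 2×1 + 0
gcd(47, 89) = 1, so the inverse exists.
Back-substitute for 1:
1 = 1×5 − 2×2
  = −2×42 + 17×5
  = 17×47 − 19×42
  = −19×89 + 36×47
So 47⁻¹ ≡ 36 (mod 89).

36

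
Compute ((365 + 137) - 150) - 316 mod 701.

36

365 + 137 = 502
502 - 150 = 352
352 - 316 = 36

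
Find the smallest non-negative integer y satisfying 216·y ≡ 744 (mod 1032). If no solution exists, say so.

gcd(216, 1032) = 24, and 24 | 744, so solutions exist.
Divide through by 24: 9·y ≡ 31 mod 43.
9⁻¹ ≡ 24 (mod 43).
y ≡ 24·31 ≡ 13 (mod 43).
The smallest non-negative solution is y = 13.

13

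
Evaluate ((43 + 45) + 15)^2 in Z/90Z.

79

43 + 45 = 88
88 + 15 = 103 ≡ 13 (mod 90)
(13)^2 ≡ 79 (mod 90)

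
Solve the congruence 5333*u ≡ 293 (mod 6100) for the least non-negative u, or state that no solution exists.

gcd(5333, 6100) = 1, so a unique solution mod 6100 exists.
5333⁻¹ ≡ 3897 (mod 6100).
u ≡ 3897*293 ≡ 1121 (mod 6100).

1121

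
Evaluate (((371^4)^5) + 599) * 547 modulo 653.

(371)^4 ≡ 574 (mod 653)
(574)^5 ≡ 406 (mod 653)
406 + 599 = 1005 ≡ 352 (mod 653)
352 * 547 = 192544 ≡ 562 (mod 653)

562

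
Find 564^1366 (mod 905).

721

By square-and-multiply:
1366 in binary is 10101010110, i.e. 1366 = 1024 + 256 + 64 + 16 + 4 + 2.
564^1 ≡ 564 (mod 905)
564^2 ≡ 564^2 = 318096 ≡ 441 (mod 905)
564^4 ≡ 441^2 = 194481 ≡ 811 (mod 905)
564^8 ≡ 811^2 = 657721 ≡ 691 (mod 905)
564^16 ≡ 691^2 = 477481 ≡ 546 (mod 905)
564^32 ≡ 546^2 = 298116 ≡ 371 (mod 905)
564^64 ≡ 371^2 = 137641 ≡ 81 (mod 905)
564^128 ≡ 81^2 = 6561 ≡ 226 (mod 905)
564^256 ≡ 226^2 = 51076 ≡ 396 (mod 905)
564^512 ≡ 396^2 = 156816 ≡ 251 (mod 905)
564^1024 ≡ 251^2 = 63001 ≡ 556 (mod 905)
564^1366 = 564^1024 * 564^256 * 564^64 * 564^16 * 564^4 * 564^2 ≡ 556 * 396 * 81 * 546 * 811 * 441 (mod 905).
Accumulate the product:
556 * 396 = 220176 ≡ 261
261 * 81 = 21141 ≡ 326
326 * 546 = 177996 ≡ 616
616 * 811 = 499576 ≡ 16
16 * 441 = 7056 ≡ 721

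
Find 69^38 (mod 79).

69^1 ≡ 69 (mod 79)
69^2 ≡ 69^2 = 4761 ≡ 21 (mod 79)
69^4 ≡ 21^2 = 441 ≡ 46 (mod 79)
69^8 ≡ 46^2 = 2116 ≡ 62 (mod 79)
69^16 ≡ 62^2 = 3844 ≡ 52 (mod 79)
69^32 ≡ 52^2 = 2704 ≡ 18 (mod 79)
69^38 = 69^32 · 69^4 · 69^2 ≡ 18 · 46 · 21 (mod 79).
Accumulate the product:
18 · 46 = 828 ≡ 38
38 · 21 = 798 ≡ 8

8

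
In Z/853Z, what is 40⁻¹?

Run the extended Euclidean algorithm:
853 = 21×40 + 13
40 = 3×13 + 1
13 = 13×1 + 0
gcd(40, 853) = 1, so the inverse exists.
Bézout: 1 = −3×853 + 64×40.
So 40⁻¹ ≡ 64 (mod 853).

64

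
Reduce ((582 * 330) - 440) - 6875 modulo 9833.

7751

582 * 330 = 192060 ≡ 5233 (mod 9833)
5233 - 440 = 4793
4793 - 6875 = -2082 ≡ 7751 (mod 9833)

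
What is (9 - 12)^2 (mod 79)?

9

9 - 12 = -3 ≡ 76 (mod 79)
(76)^2 ≡ 9 (mod 79)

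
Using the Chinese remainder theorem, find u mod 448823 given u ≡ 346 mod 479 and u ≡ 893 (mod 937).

479⁻¹ mod 937: 479*714 ≡ 1 (mod 937), so 479⁻¹ ≡ 714.
u = 346 + 479*((893 − 346)*714 mod 937) = 346 + 479*766 = 367260.
Check: 367260 mod 479 = 346, 367260 mod 937 = 893. ✓

367260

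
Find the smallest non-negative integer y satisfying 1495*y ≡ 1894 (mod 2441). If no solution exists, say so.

gcd(1495, 2441) = 1, so a unique solution mod 2441 exists.
1495⁻¹ ≡ 1076 (mod 2441).
y ≡ 1076*1894 ≡ 2150 (mod 2441).

2150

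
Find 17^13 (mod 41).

22

17^1 ≡ 17 (mod 41)
17^2 ≡ 17^2 = 289 ≡ 2 (mod 41)
17^4 ≡ 2^2 = 4 (mod 41)
17^8 ≡ 4^2 = 16 (mod 41)
17^13 = 17^8 × 17^4 × 17^1 ≡ 16 × 4 × 17 (mod 41).
Accumulate the product:
16 × 4 = 64 ≡ 23
23 × 17 = 391 ≡ 22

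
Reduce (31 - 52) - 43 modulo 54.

44

31 - 52 = -21 ≡ 33 (mod 54)
33 - 43 = -10 ≡ 44 (mod 54)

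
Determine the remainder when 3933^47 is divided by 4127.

3933^1 ≡ 3933 (mod 4127)
3933^2 ≡ 3933^2 = 15468489 ≡ 493 (mod 4127)
3933^4 ≡ 493^2 = 243049 ≡ 3683 (mod 4127)
3933^8 ≡ 3683^2 = 13564489 ≡ 3167 (mod 4127)
3933^16 ≡ 3167^2 = 10029889 ≡ 1279 (mod 4127)
3933^32 ≡ 1279^2 = 1635841 ≡ 1549 (mod 4127)
3933^47 = 3933^32 * 3933^8 * 3933^4 * 3933^2 * 3933^1 ≡ 1549 * 3167 * 3683 * 493 * 3933 (mod 4127).
Accumulate the product:
1549 * 3167 = 4905683 ≡ 2807
2807 * 3683 = 10338181 ≡ 46
46 * 493 = 22678 ≡ 2043
2043 * 3933 = 8035119 ≡ 3977

3977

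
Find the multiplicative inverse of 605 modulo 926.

By the extended Euclidean algorithm:
926 = 1*605 + 321
605 = 1*321 + 284
321 = 1*284 + 37
284 = 7*37 + 25
37 = 1*25 + 12
25 = 2*12 + 1
12 = 12*1 + 0
gcd(605, 926) = 1, so the inverse exists.
Bézout: 1 = −49*926 + 75*605.
So 605⁻¹ ≡ 75 (mod 926).

75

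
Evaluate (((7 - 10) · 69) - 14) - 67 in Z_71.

67

7 - 10 = -3 ≡ 68 (mod 71)
68 · 69 = 4692 ≡ 6 (mod 71)
6 - 14 = -8 ≡ 63 (mod 71)
63 - 67 = -4 ≡ 67 (mod 71)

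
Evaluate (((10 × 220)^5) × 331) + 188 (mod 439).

10 × 220 = 2200 ≡ 5 (mod 439)
(5)^5 ≡ 52 (mod 439)
52 × 331 = 17212 ≡ 91 (mod 439)
91 + 188 = 279

279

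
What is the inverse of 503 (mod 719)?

476

719 = 1·503 + 216
503 = 2·216 + 71
216 = 3·71 + 3
71 = 23·3 + 2
3 = 1·2 + 1
2 = 2·1 + 0
gcd(503, 719) = 1, so the inverse exists.
Bézout: 1 = 170·719 − 243·503.
So 503⁻¹ ≡ −243 ≡ 476 (mod 719).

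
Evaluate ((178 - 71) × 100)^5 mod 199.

34

178 - 71 = 107
107 × 100 = 10700 ≡ 153 (mod 199)
(153)^5 ≡ 34 (mod 199)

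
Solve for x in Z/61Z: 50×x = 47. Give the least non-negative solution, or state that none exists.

gcd(50, 61) = 1, so a unique solution mod 61 exists.
50⁻¹ ≡ 11 (mod 61).
x ≡ 11×47 ≡ 29 (mod 61).

29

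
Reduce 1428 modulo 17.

0

1428 = 84*17 + 0, so 1428 ≡ 0 (mod 17).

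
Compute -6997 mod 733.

333

-6997 = -10×733 + 333, so -6997 ≡ 333 (mod 733).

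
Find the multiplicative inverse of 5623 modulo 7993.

Apply the Euclidean algorithm and back-substitute:
7993 = 1·5623 + 2370
5623 = 2·2370 + 883
2370 = 2·883 + 604
883 = 1·604 + 279
604 = 2·279 + 46
279 = 6·46 + 3
46 = 15·3 + 1
3 = 3·1 + 0
gcd(5623, 7993) = 1, so the inverse exists.
Back-substitute for 1:
1 = 1·46 − 15·3
  = −15·279 + 91·46
  = 91·604 − 197·279
  = −197·883 + 288·604
  = 288·2370 − 773·883
  = −773·5623 + 1834·2370
  = 1834·7993 − 2607·5623
So 5623⁻¹ ≡ −2607 ≡ 5386 (mod 7993).

5386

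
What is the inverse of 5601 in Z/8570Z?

6561

By the extended Euclidean algorithm:
8570 = 1*5601 + 2969
5601 = 1*2969 + 2632
2969 = 1*2632 + 337
2632 = 7*337 + 273
337 = 1*273 + 64
273 = 4*64 + 17
64 = 3*17 + 13
17 = 1*13 + 4
13 = 3*4 + 1
4 = 4*1 + 0
gcd(5601, 8570) = 1, so the inverse exists.
Bézout: 1 = 1313*8570 − 2009*5601.
So 5601⁻¹ ≡ −2009 ≡ 6561 (mod 8570).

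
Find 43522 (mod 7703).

43522 = 5·7703 + 5007, so 43522 ≡ 5007 (mod 7703).

5007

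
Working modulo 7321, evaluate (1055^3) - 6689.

4854

(1055)^3 ≡ 4222 (mod 7321)
4222 - 6689 = -2467 ≡ 4854 (mod 7321)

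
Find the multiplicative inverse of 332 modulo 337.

202

337 = 1*332 + 5
332 = 66*5 + 2
5 = 2*2 + 1
2 = 2*1 + 0
gcd(332, 337) = 1, so the inverse exists.
Back-substitute for 1:
1 = 1*5 − 2*2
  = −2*332 + 133*5
  = 133*337 − 135*332
So 332⁻¹ ≡ −135 ≡ 202 (mod 337).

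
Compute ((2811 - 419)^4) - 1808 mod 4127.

2811 - 419 = 2392
(2392)^4 ≡ 1233 (mod 4127)
1233 - 1808 = -575 ≡ 3552 (mod 4127)

3552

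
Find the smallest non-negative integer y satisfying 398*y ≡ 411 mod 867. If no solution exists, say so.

gcd(398, 867) = 1, so a unique solution mod 867 exists.
398⁻¹ ≡ 464 (mod 867).
y ≡ 464*411 ≡ 831 (mod 867).

831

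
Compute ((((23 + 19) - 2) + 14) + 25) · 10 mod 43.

23 + 19 = 42
42 - 2 = 40
40 + 14 = 54 ≡ 11 (mod 43)
11 + 25 = 36
36 · 10 = 360 ≡ 16 (mod 43)

16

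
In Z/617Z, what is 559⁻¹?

117

Run the extended Euclidean algorithm:
617 = 1*559 + 58
559 = 9*58 + 37
58 = 1*37 + 21
37 = 1*21 + 16
21 = 1*16 + 5
16 = 3*5 + 1
5 = 5*1 + 0
gcd(559, 617) = 1, so the inverse exists.
Bézout: 1 = −106*617 + 117*559.
So 559⁻¹ ≡ 117 (mod 617).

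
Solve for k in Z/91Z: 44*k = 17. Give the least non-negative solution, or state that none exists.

gcd(44, 91) = 1, so a unique solution mod 91 exists.
44⁻¹ ≡ 60 (mod 91).
k ≡ 60*17 ≡ 19 (mod 91).

19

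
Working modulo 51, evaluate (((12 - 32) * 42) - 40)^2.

16

12 - 32 = -20 ≡ 31 (mod 51)
31 * 42 = 1302 ≡ 27 (mod 51)
27 - 40 = -13 ≡ 38 (mod 51)
(38)^2 ≡ 16 (mod 51)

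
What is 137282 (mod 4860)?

137282 = 28*4860 + 1202, so 137282 ≡ 1202 (mod 4860).

1202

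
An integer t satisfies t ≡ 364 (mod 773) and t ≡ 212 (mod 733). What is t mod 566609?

337392

773⁻¹ mod 733: 773*55 ≡ 1 (mod 733), so 773⁻¹ ≡ 55.
t = 364 + 773*((212 − 364)*55 mod 733) = 364 + 773*436 = 337392.
Check: 337392 mod 773 = 364, 337392 mod 733 = 212. ✓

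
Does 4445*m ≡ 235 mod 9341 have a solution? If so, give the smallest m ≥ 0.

gcd(4445, 9341) = 1, so a unique solution mod 9341 exists.
4445⁻¹ ≡ 2299 (mod 9341).
m ≡ 2299*235 ≡ 7828 (mod 9341).

7828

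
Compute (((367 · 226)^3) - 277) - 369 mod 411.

367 · 226 = 82942 ≡ 331 (mod 411)
(331)^3 ≡ 106 (mod 411)
106 - 277 = -171 ≡ 240 (mod 411)
240 - 369 = -129 ≡ 282 (mod 411)

282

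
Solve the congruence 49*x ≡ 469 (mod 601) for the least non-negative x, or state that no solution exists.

gcd(49, 601) = 1, so a unique solution mod 601 exists.
49⁻¹ ≡ 184 (mod 601).
x ≡ 184*469 ≡ 353 (mod 601).

353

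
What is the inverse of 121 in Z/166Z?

59

Apply the Euclidean algorithm and back-substitute:
166 = 1·121 + 45
121 = 2·45 + 31
45 = 1·31 + 14
31 = 2·14 + 3
14 = 4·3 + 2
3 = 1·2 + 1
2 = 2·1 + 0
gcd(121, 166) = 1, so the inverse exists.
Back-substitute for 1:
1 = 1·3 − 1·2
  = −1·14 + 5·3
  = 5·31 − 11·14
  = −11·45 + 16·31
  = 16·121 − 43·45
  = −43·166 + 59·121
So 121⁻¹ ≡ 59 (mod 166).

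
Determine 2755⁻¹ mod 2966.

By the extended Euclidean algorithm:
2966 = 1·2755 + 211
2755 = 13·211 + 12
211 = 17·12 + 7
12 = 1·7 + 5
7 = 1·5 + 2
5 = 2·2 + 1
2 = 2·1 + 0
gcd(2755, 2966) = 1, so the inverse exists.
Bézout: 1 = −1149·2966 + 1237·2755.
So 2755⁻¹ ≡ 1237 (mod 2966).

1237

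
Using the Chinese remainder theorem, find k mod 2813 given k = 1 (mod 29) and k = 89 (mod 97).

29⁻¹ mod 97: 29·87 ≡ 1 (mod 97), so 29⁻¹ ≡ 87.
k = 1 + 29·((89 − 1)·87 mod 97) = 1 + 29·90 = 2611.

2611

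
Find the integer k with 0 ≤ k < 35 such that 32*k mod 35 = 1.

23

Run the extended Euclidean algorithm:
35 = 1*32 + 3
32 = 10*3 + 2
3 = 1*2 + 1
2 = 2*1 + 0
gcd(32, 35) = 1, so the inverse exists.
Back-substitute for 1:
1 = 1*3 − 1*2
  = −1*32 + 11*3
  = 11*35 − 12*32
So 32⁻¹ ≡ −12 ≡ 23 (mod 35).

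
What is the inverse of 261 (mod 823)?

432

Run the extended Euclidean algorithm:
823 = 3×261 + 40
261 = 6×40 + 21
40 = 1×21 + 19
21 = 1×19 + 2
19 = 9×2 + 1
2 = 2×1 + 0
gcd(261, 823) = 1, so the inverse exists.
Bézout: 1 = 124×823 − 391×261.
So 261⁻¹ ≡ −391 ≡ 432 (mod 823).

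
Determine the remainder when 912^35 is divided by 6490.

Using repeated squaring:
35 in binary is 100011, i.e. 35 = 32 + 2 + 1.
912^1 ≡ 912 (mod 6490)
912^2 ≡ 912^2 = 831744 ≡ 1024 (mod 6490)
912^4 ≡ 1024^2 = 1048576 ≡ 3686 (mod 6490)
912^8 ≡ 3686^2 = 13586596 ≡ 3026 (mod 6490)
912^16 ≡ 3026^2 = 9156676 ≡ 5776 (mod 6490)
912^32 ≡ 5776^2 = 33362176 ≡ 3576 (mod 6490)
912^35 = 912^32 × 912^2 × 912^1 ≡ 3576 × 1024 × 912 (mod 6490).
Accumulate the product:
3576 × 1024 = 3661824 ≡ 1464
1464 × 912 = 1335168 ≡ 4718

4718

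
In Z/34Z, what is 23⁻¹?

3

Run the extended Euclidean algorithm:
34 = 1×23 + 11
23 = 2×11 + 1
11 = 11×1 + 0
gcd(23, 34) = 1, so the inverse exists.
Back-substitute for 1:
1 = 1×23 − 2×11
  = −2×34 + 3×23
So 23⁻¹ ≡ 3 (mod 34).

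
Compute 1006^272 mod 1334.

248

272 in binary is 100010000, i.e. 272 = 256 + 16.
1006^1 ≡ 1006 (mod 1334)
1006^2 ≡ 1006^2 = 1012036 ≡ 864 (mod 1334)
1006^4 ≡ 864^2 = 746496 ≡ 790 (mod 1334)
1006^8 ≡ 790^2 = 624100 ≡ 1122 (mod 1334)
1006^16 ≡ 1122^2 = 1258884 ≡ 922 (mod 1334)
1006^32 ≡ 922^2 = 850084 ≡ 326 (mod 1334)
1006^64 ≡ 326^2 = 106276 ≡ 890 (mod 1334)
1006^128 ≡ 890^2 = 792100 ≡ 1038 (mod 1334)
1006^256 ≡ 1038^2 = 1077444 ≡ 906 (mod 1334)
1006^272 = 1006^256 · 1006^16 ≡ 906 · 922 (mod 1334).
906 · 922 = 835332 ≡ 248 (mod 1334).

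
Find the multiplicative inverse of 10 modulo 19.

2

By the extended Euclidean algorithm:
19 = 1*10 + 9
10 = 1*9 + 1
9 = 9*1 + 0
gcd(10, 19) = 1, so the inverse exists.
Bézout: 1 = −1*19 + 2*10.
So 10⁻¹ ≡ 2 (mod 19).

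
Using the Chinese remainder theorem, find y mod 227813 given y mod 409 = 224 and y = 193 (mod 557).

409⁻¹ mod 557: 409×350 ≡ 1 (mod 557), so 409⁻¹ ≡ 350.
y = 224 + 409×((193 − 224)×350 mod 557) = 224 + 409×290 = 118834.

118834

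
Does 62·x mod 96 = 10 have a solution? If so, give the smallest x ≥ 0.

11

gcd(62, 96) = 2, and 2 | 10, so solutions exist.
Divide through by 2: 31·x mod 48 = 5.
31⁻¹ ≡ 31 (mod 48).
x ≡ 31·5 ≡ 11 (mod 48).
The smallest non-negative solution is x = 11.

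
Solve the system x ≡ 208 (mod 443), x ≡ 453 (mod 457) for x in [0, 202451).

443⁻¹ mod 457: 443·359 ≡ 1 (mod 457), so 443⁻¹ ≡ 359.
x = 208 + 443·((453 − 208)·359 mod 457) = 208 + 443·211 = 93681.

93681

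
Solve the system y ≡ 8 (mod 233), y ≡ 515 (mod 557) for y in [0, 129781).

233⁻¹ mod 557: 233*153 ≡ 1 (mod 557), so 233⁻¹ ≡ 153.
y = 8 + 233*((515 − 8)*153 mod 557) = 8 + 233*148 = 34492.

34492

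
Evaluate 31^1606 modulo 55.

31

By square-and-multiply:
1606 in binary is 11001000110, i.e. 1606 = 1024 + 512 + 64 + 4 + 2.
31^1 ≡ 31 (mod 55)
31^2 ≡ 31^2 = 961 ≡ 26 (mod 55)
31^4 ≡ 26^2 = 676 ≡ 16 (mod 55)
31^8 ≡ 16^2 = 256 ≡ 36 (mod 55)
31^16 ≡ 36^2 = 1296 ≡ 31 (mod 55)
31^32 ≡ 31^2 = 961 ≡ 26 (mod 55)
31^64 ≡ 26^2 = 676 ≡ 16 (mod 55)
31^128 ≡ 16^2 = 256 ≡ 36 (mod 55)
31^256 ≡ 36^2 = 1296 ≡ 31 (mod 55)
31^512 ≡ 31^2 = 961 ≡ 26 (mod 55)
31^1024 ≡ 26^2 = 676 ≡ 16 (mod 55)
31^1606 = 31^1024 × 31^512 × 31^64 × 31^4 × 31^2 ≡ 16 × 26 × 16 × 16 × 26 (mod 55).
Accumulate the product:
16 × 26 = 416 ≡ 31
31 × 16 = 496 ≡ 1
1 × 16 = 16
16 × 26 = 416 ≡ 31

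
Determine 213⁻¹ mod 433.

309

433 = 2×213 + 7
213 = 30×7 + 3
7 = 2×3 + 1
3 = 3×1 + 0
gcd(213, 433) = 1, so the inverse exists.
Bézout: 1 = 61×433 − 124×213.
So 213⁻¹ ≡ −124 ≡ 309 (mod 433).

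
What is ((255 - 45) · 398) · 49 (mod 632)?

60

255 - 45 = 210
210 · 398 = 83580 ≡ 156 (mod 632)
156 · 49 = 7644 ≡ 60 (mod 632)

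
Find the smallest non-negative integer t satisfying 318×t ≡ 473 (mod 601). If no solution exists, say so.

gcd(318, 601) = 1, so a unique solution mod 601 exists.
318⁻¹ ≡ 395 (mod 601).
t ≡ 395×473 ≡ 525 (mod 601).

525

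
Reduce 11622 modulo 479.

11622 = 24×479 + 126, so 11622 ≡ 126 (mod 479).

126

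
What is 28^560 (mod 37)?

7

28^1 ≡ 28 (mod 37)
28^2 ≡ 28^2 = 784 ≡ 7 (mod 37)
28^4 ≡ 7^2 = 49 ≡ 12 (mod 37)
28^8 ≡ 12^2 = 144 ≡ 33 (mod 37)
28^16 ≡ 33^2 = 1089 ≡ 16 (mod 37)
28^32 ≡ 16^2 = 256 ≡ 34 (mod 37)
28^64 ≡ 34^2 = 1156 ≡ 9 (mod 37)
28^128 ≡ 9^2 = 81 ≡ 7 (mod 37)
28^256 ≡ 7^2 = 49 ≡ 12 (mod 37)
28^512 ≡ 12^2 = 144 ≡ 33 (mod 37)
28^560 = 28^512 * 28^32 * 28^16 ≡ 33 * 34 * 16 (mod 37).
Accumulate the product:
33 * 34 = 1122 ≡ 12
12 * 16 = 192 ≡ 7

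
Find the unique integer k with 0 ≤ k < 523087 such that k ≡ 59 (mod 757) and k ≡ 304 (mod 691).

757⁻¹ mod 691: 757*178 ≡ 1 (mod 691), so 757⁻¹ ≡ 178.
k = 59 + 757*((304 − 59)*178 mod 691) = 59 + 757*77 = 58348.

58348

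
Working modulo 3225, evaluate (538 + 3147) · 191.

538 + 3147 = 3685 ≡ 460 (mod 3225)
460 · 191 = 87860 ≡ 785 (mod 3225)

785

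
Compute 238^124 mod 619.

Using repeated squaring:
238^1 ≡ 238 (mod 619)
238^2 ≡ 238^2 = 56644 ≡ 315 (mod 619)
238^4 ≡ 315^2 = 99225 ≡ 185 (mod 619)
238^8 ≡ 185^2 = 34225 ≡ 180 (mod 619)
238^16 ≡ 180^2 = 32400 ≡ 212 (mod 619)
238^32 ≡ 212^2 = 44944 ≡ 376 (mod 619)
238^64 ≡ 376^2 = 141376 ≡ 244 (mod 619)
238^124 = 238^64 * 238^32 * 238^16 * 238^8 * 238^4 ≡ 244 * 376 * 212 * 180 * 185 (mod 619).
Accumulate the product:
244 * 376 = 91744 ≡ 132
132 * 212 = 27984 ≡ 129
129 * 180 = 23220 ≡ 317
317 * 185 = 58645 ≡ 459

459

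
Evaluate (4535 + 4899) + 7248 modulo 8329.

24

4535 + 4899 = 9434 ≡ 1105 (mod 8329)
1105 + 7248 = 8353 ≡ 24 (mod 8329)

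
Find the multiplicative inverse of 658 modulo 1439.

1439 = 2×658 + 123
658 = 5×123 + 43
123 = 2×43 + 37
43 = 1×37 + 6
37 = 6×6 + 1
6 = 6×1 + 0
gcd(658, 1439) = 1, so the inverse exists.
Bézout: 1 = 107×1439 − 234×658.
So 658⁻¹ ≡ −234 ≡ 1205 (mod 1439).

1205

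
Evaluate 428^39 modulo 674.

Using repeated squaring:
39 in binary is 100111, i.e. 39 = 32 + 4 + 2 + 1.
428^1 ≡ 428 (mod 674)
428^2 ≡ 428^2 = 183184 ≡ 530 (mod 674)
428^4 ≡ 530^2 = 280900 ≡ 516 (mod 674)
428^8 ≡ 516^2 = 266256 ≡ 26 (mod 674)
428^16 ≡ 26^2 = 676 ≡ 2 (mod 674)
428^32 ≡ 2^2 = 4 (mod 674)
428^39 = 428^32 · 428^4 · 428^2 · 428^1 ≡ 4 · 516 · 530 · 428 (mod 674).
Accumulate the product:
4 · 516 = 2064 ≡ 42
42 · 530 = 22260 ≡ 18
18 · 428 = 7704 ≡ 290

290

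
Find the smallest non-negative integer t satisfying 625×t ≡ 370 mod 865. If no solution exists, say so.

121

gcd(625, 865) = 5, and 5 | 370, so solutions exist.
Divide through by 5: 125×t = 74 (mod 173).
125⁻¹ ≡ 18 (mod 173).
t ≡ 18×74 ≡ 121 (mod 173).
The smallest non-negative solution is t = 121.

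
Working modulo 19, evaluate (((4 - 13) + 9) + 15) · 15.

16

4 - 13 = -9 ≡ 10 (mod 19)
10 + 9 = 19 ≡ 0 (mod 19)
0 + 15 = 15
15 · 15 = 225 ≡ 16 (mod 19)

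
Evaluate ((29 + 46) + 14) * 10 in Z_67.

29 + 46 = 75 ≡ 8 (mod 67)
8 + 14 = 22
22 * 10 = 220 ≡ 19 (mod 67)

19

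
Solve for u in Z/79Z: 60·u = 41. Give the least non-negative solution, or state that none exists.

2

gcd(60, 79) = 1, so a unique solution mod 79 exists.
60⁻¹ ≡ 54 (mod 79).
u ≡ 54·41 ≡ 2 (mod 79).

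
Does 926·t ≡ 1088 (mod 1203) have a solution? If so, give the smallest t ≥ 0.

gcd(926, 1203) = 1, so a unique solution mod 1203 exists.
926⁻¹ ≡ 152 (mod 1203).
t ≡ 152·1088 ≡ 565 (mod 1203).

565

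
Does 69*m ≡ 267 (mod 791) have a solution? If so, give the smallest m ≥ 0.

gcd(69, 791) = 1, so a unique solution mod 791 exists.
69⁻¹ ≡ 321 (mod 791).
m ≡ 321*267 ≡ 279 (mod 791).

279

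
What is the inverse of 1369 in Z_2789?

2789 = 2×1369 + 51
1369 = 26×51 + 43
51 = 1×43 + 8
43 = 5×8 + 3
8 = 2×3 + 2
3 = 1×2 + 1
2 = 2×1 + 0
gcd(1369, 2789) = 1, so the inverse exists.
Bézout: 1 = −510×2789 + 1039×1369.
So 1369⁻¹ ≡ 1039 (mod 2789).

1039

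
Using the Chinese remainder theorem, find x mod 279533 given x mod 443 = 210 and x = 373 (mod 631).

120263

443⁻¹ mod 631: 443*292 ≡ 1 (mod 631), so 443⁻¹ ≡ 292.
x = 210 + 443*((373 − 210)*292 mod 631) = 210 + 443*271 = 120263.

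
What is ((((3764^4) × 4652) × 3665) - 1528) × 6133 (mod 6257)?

2553

(3764)^4 ≡ 5039 (mod 6257)
5039 × 4652 = 23441428 ≡ 2706 (mod 6257)
2706 × 3665 = 9917490 ≡ 145 (mod 6257)
145 - 1528 = -1383 ≡ 4874 (mod 6257)
4874 × 6133 = 29892242 ≡ 2553 (mod 6257)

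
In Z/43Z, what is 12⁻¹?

43 = 3·12 + 7
12 = 1·7 + 5
7 = 1·5 + 2
5 = 2·2 + 1
2 = 2·1 + 0
gcd(12, 43) = 1, so the inverse exists.
Bézout: 1 = −5·43 + 18·12.
So 12⁻¹ ≡ 18 (mod 43).

18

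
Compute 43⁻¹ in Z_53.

Run the extended Euclidean algorithm:
53 = 1×43 + 10
43 = 4×10 + 3
10 = 3×3 + 1
3 = 3×1 + 0
gcd(43, 53) = 1, so the inverse exists.
Bézout: 1 = 13×53 − 16×43.
So 43⁻¹ ≡ −16 ≡ 37 (mod 53).

37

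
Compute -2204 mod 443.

-2204 = -5*443 + 11, so -2204 ≡ 11 (mod 443).

11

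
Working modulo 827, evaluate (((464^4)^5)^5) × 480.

295

(464)^4 ≡ 92 (mod 827)
(92)^5 ≡ 690 (mod 827)
(690)^5 ≡ 819 (mod 827)
819 × 480 = 393120 ≡ 295 (mod 827)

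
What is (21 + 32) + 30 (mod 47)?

36

21 + 32 = 53 ≡ 6 (mod 47)
6 + 30 = 36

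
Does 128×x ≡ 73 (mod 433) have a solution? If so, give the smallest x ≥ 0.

gcd(128, 433) = 1, so a unique solution mod 433 exists.
128⁻¹ ≡ 159 (mod 433).
x ≡ 159×73 ≡ 349 (mod 433).

349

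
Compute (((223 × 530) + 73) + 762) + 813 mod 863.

744

223 × 530 = 118190 ≡ 822 (mod 863)
822 + 73 = 895 ≡ 32 (mod 863)
32 + 762 = 794
794 + 813 = 1607 ≡ 744 (mod 863)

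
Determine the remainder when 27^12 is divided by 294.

57

27^1 ≡ 27 (mod 294)
27^2 ≡ 27^2 = 729 ≡ 141 (mod 294)
27^4 ≡ 141^2 = 19881 ≡ 183 (mod 294)
27^8 ≡ 183^2 = 33489 ≡ 267 (mod 294)
27^12 = 27^8 * 27^4 ≡ 267 * 183 (mod 294).
267 * 183 = 48861 ≡ 57 (mod 294).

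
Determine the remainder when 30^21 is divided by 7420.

5860

21 in binary is 10101, i.e. 21 = 16 + 4 + 1.
30^1 ≡ 30 (mod 7420)
30^2 ≡ 30^2 = 900 (mod 7420)
30^4 ≡ 900^2 = 810000 ≡ 1220 (mod 7420)
30^8 ≡ 1220^2 = 1488400 ≡ 4400 (mod 7420)
30^16 ≡ 4400^2 = 19360000 ≡ 1220 (mod 7420)
30^21 = 30^16 · 30^4 · 30^1 ≡ 1220 · 1220 · 30 (mod 7420).
Accumulate the product:
1220 · 1220 = 1488400 ≡ 4400
4400 · 30 = 132000 ≡ 5860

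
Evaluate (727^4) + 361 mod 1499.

40

(727)^4 ≡ 1178 (mod 1499)
1178 + 361 = 1539 ≡ 40 (mod 1499)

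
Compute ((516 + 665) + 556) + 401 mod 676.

110

516 + 665 = 1181 ≡ 505 (mod 676)
505 + 556 = 1061 ≡ 385 (mod 676)
385 + 401 = 786 ≡ 110 (mod 676)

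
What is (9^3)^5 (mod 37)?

10

(9)^3 ≡ 26 (mod 37)
(26)^5 ≡ 10 (mod 37)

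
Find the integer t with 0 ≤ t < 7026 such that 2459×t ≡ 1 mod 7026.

3503

7026 = 2·2459 + 2108
2459 = 1·2108 + 351
2108 = 6·351 + 2
351 = 175·2 + 1
2 = 2·1 + 0
gcd(2459, 7026) = 1, so the inverse exists.
Bézout: 1 = −1226·7026 + 3503·2459.
So 2459⁻¹ ≡ 3503 (mod 7026).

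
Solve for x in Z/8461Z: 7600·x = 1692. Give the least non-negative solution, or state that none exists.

1590

gcd(7600, 8461) = 1, so a unique solution mod 8461 exists.
7600⁻¹ ≡ 511 (mod 8461).
x ≡ 511·1692 ≡ 1590 (mod 8461).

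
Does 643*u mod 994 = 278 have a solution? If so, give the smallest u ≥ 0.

gcd(643, 994) = 1, so a unique solution mod 994 exists.
643⁻¹ ≡ 657 (mod 994).
u ≡ 657*278 ≡ 744 (mod 994).

744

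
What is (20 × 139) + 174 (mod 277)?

184

20 × 139 = 2780 ≡ 10 (mod 277)
10 + 174 = 184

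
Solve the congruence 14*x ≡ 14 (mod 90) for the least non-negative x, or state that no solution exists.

1

gcd(14, 90) = 2, and 2 | 14, so solutions exist.
Divide through by 2: 7*x ≡ 7 mod 45.
7⁻¹ ≡ 13 (mod 45).
x ≡ 13*7 ≡ 1 (mod 45).
The smallest non-negative solution is x = 1.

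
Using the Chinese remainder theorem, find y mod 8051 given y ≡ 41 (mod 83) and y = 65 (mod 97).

83⁻¹ mod 97: 83*90 ≡ 1 (mod 97), so 83⁻¹ ≡ 90.
y = 41 + 83*((65 − 41)*90 mod 97) = 41 + 83*26 = 2199.
Check: 2199 mod 83 = 41, 2199 mod 97 = 65. ✓

2199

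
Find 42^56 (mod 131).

89

Compute successive squares:
56 in binary is 111000, i.e. 56 = 32 + 16 + 8.
42^1 ≡ 42 (mod 131)
42^2 ≡ 42^2 = 1764 ≡ 61 (mod 131)
42^4 ≡ 61^2 = 3721 ≡ 53 (mod 131)
42^8 ≡ 53^2 = 2809 ≡ 58 (mod 131)
42^16 ≡ 58^2 = 3364 ≡ 89 (mod 131)
42^32 ≡ 89^2 = 7921 ≡ 61 (mod 131)
42^56 = 42^32 * 42^16 * 42^8 ≡ 61 * 89 * 58 (mod 131).
Accumulate the product:
61 * 89 = 5429 ≡ 58
58 * 58 = 3364 ≡ 89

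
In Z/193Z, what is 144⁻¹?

63

By the extended Euclidean algorithm:
193 = 1*144 + 49
144 = 2*49 + 46
49 = 1*46 + 3
46 = 15*3 + 1
3 = 3*1 + 0
gcd(144, 193) = 1, so the inverse exists.
Bézout: 1 = −47*193 + 63*144.
So 144⁻¹ ≡ 63 (mod 193).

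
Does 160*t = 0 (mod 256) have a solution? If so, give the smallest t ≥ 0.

0

gcd(160, 256) = 32, and 32 | 0, so solutions exist.
Divide through by 32: 5*t ≡ 0 (mod 8).
5⁻¹ ≡ 5 (mod 8).
t ≡ 5*0 ≡ 0 (mod 8).
The smallest non-negative solution is t = 0.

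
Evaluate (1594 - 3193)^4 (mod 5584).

3521

1594 - 3193 = -1599 ≡ 3985 (mod 5584)
(3985)^4 ≡ 3521 (mod 5584)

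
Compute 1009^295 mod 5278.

Compute successive squares:
295 in binary is 100100111, i.e. 295 = 256 + 32 + 4 + 2 + 1.
1009^1 ≡ 1009 (mod 5278)
1009^2 ≡ 1009^2 = 1018081 ≡ 4705 (mod 5278)
1009^4 ≡ 4705^2 = 22137025 ≡ 1093 (mod 5278)
1009^8 ≡ 1093^2 = 1194649 ≡ 1821 (mod 5278)
1009^16 ≡ 1821^2 = 3316041 ≡ 1457 (mod 5278)
1009^32 ≡ 1457^2 = 2122849 ≡ 1093 (mod 5278)
1009^64 ≡ 1093^2 = 1194649 ≡ 1821 (mod 5278)
1009^128 ≡ 1821^2 = 3316041 ≡ 1457 (mod 5278)
1009^256 ≡ 1457^2 = 2122849 ≡ 1093 (mod 5278)
1009^295 = 1009^256 * 1009^32 * 1009^4 * 1009^2 * 1009^1 ≡ 1093 * 1093 * 1093 * 4705 * 1009 (mod 5278).
Accumulate the product:
1093 * 1093 = 1194649 ≡ 1821
1821 * 1093 = 1990353 ≡ 547
547 * 4705 = 2573635 ≡ 3249
3249 * 1009 = 3278241 ≡ 603

603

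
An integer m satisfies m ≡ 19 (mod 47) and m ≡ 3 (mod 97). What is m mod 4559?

47⁻¹ mod 97: 47·64 ≡ 1 (mod 97), so 47⁻¹ ≡ 64.
m = 19 + 47·((3 − 19)·64 mod 97) = 19 + 47·43 = 2040.

2040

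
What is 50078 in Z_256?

50078 = 195*256 + 158, so 50078 ≡ 158 (mod 256).

158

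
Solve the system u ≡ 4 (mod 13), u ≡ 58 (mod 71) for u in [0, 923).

13⁻¹ mod 71: 13*11 ≡ 1 (mod 71), so 13⁻¹ ≡ 11.
u = 4 + 13*((58 − 4)*11 mod 71) = 4 + 13*26 = 342.

342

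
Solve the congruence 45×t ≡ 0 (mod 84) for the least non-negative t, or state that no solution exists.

gcd(45, 84) = 3, and 3 | 0, so solutions exist.
Divide through by 3: 15×t ≡ 0 mod 28.
15⁻¹ ≡ 15 (mod 28).
t ≡ 15×0 ≡ 0 (mod 28).
The smallest non-negative solution is t = 0.

0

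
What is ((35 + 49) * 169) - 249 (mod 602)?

35 + 49 = 84
84 * 169 = 14196 ≡ 350 (mod 602)
350 - 249 = 101

101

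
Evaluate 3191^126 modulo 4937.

4772

3191^1 ≡ 3191 (mod 4937)
3191^2 ≡ 3191^2 = 10182481 ≡ 2387 (mod 4937)
3191^4 ≡ 2387^2 = 5697769 ≡ 471 (mod 4937)
3191^8 ≡ 471^2 = 221841 ≡ 4613 (mod 4937)
3191^16 ≡ 4613^2 = 21279769 ≡ 1299 (mod 4937)
3191^32 ≡ 1299^2 = 1687401 ≡ 3884 (mod 4937)
3191^64 ≡ 3884^2 = 15085456 ≡ 2921 (mod 4937)
3191^126 = 3191^64 * 3191^32 * 3191^16 * 3191^8 * 3191^4 * 3191^2 ≡ 2921 * 3884 * 1299 * 4613 * 471 * 2387 (mod 4937).
Accumulate the product:
2921 * 3884 = 11345164 ≡ 4875
4875 * 1299 = 6332625 ≡ 3391
3391 * 4613 = 15642683 ≡ 2267
2267 * 471 = 1067757 ≡ 1365
1365 * 2387 = 3258255 ≡ 4772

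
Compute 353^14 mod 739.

Compute successive squares:
353^1 ≡ 353 (mod 739)
353^2 ≡ 353^2 = 124609 ≡ 457 (mod 739)
353^4 ≡ 457^2 = 208849 ≡ 451 (mod 739)
353^8 ≡ 451^2 = 203401 ≡ 176 (mod 739)
353^14 = 353^8 · 353^4 · 353^2 ≡ 176 · 451 · 457 (mod 739).
Accumulate the product:
176 · 451 = 79376 ≡ 303
303 · 457 = 138471 ≡ 278

278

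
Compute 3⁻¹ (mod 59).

20

Run the extended Euclidean algorithm:
59 = 19·3 + 2
3 = 1·2 + 1
2 = 2·1 + 0
gcd(3, 59) = 1, so the inverse exists.
Back-substitute for 1:
1 = 1·3 − 1·2
  = −1·59 + 20·3
So 3⁻¹ ≡ 20 (mod 59).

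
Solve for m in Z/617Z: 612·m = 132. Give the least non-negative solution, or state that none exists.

97

gcd(612, 617) = 1, so a unique solution mod 617 exists.
612⁻¹ ≡ 370 (mod 617).
m ≡ 370·132 ≡ 97 (mod 617).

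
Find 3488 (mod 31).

3488 = 112*31 + 16, so 3488 ≡ 16 (mod 31).

16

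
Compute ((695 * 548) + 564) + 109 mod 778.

695 * 548 = 380860 ≡ 418 (mod 778)
418 + 564 = 982 ≡ 204 (mod 778)
204 + 109 = 313

313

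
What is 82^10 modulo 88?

82^1 ≡ 82 (mod 88)
82^2 ≡ 82^2 = 6724 ≡ 36 (mod 88)
82^4 ≡ 36^2 = 1296 ≡ 64 (mod 88)
82^8 ≡ 64^2 = 4096 ≡ 48 (mod 88)
82^10 = 82^8 × 82^2 ≡ 48 × 36 (mod 88).
48 × 36 = 1728 ≡ 56 (mod 88).

56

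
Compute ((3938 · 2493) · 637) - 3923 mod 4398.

619

3938 · 2493 = 9817434 ≡ 1098 (mod 4398)
1098 · 637 = 699426 ≡ 144 (mod 4398)
144 - 3923 = -3779 ≡ 619 (mod 4398)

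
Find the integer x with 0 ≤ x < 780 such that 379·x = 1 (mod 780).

319

780 = 2·379 + 22
379 = 17·22 + 5
22 = 4·5 + 2
5 = 2·2 + 1
2 = 2·1 + 0
gcd(379, 780) = 1, so the inverse exists.
Bézout: 1 = −155·780 + 319·379.
So 379⁻¹ ≡ 319 (mod 780).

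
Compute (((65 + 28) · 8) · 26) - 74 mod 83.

14

65 + 28 = 93 ≡ 10 (mod 83)
10 · 8 = 80
80 · 26 = 2080 ≡ 5 (mod 83)
5 - 74 = -69 ≡ 14 (mod 83)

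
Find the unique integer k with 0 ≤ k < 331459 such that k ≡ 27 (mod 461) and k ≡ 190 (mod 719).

461⁻¹ mod 719: 461×549 ≡ 1 (mod 719), so 461⁻¹ ≡ 549.
k = 27 + 461×((190 − 27)×549 mod 719) = 27 + 461×331 = 152618.

152618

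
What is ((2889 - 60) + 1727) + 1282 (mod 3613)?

2225

2889 - 60 = 2829
2829 + 1727 = 4556 ≡ 943 (mod 3613)
943 + 1282 = 2225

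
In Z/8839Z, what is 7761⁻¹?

5879

Apply the Euclidean algorithm and back-substitute:
8839 = 1*7761 + 1078
7761 = 7*1078 + 215
1078 = 5*215 + 3
215 = 71*3 + 2
3 = 1*2 + 1
2 = 2*1 + 0
gcd(7761, 8839) = 1, so the inverse exists.
Bézout: 1 = 2599*8839 − 2960*7761.
So 7761⁻¹ ≡ −2960 ≡ 5879 (mod 8839).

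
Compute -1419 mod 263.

-1419 = -6×263 + 159, so -1419 ≡ 159 (mod 263).

159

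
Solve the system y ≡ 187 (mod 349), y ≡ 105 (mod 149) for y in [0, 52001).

349⁻¹ mod 149: 349×38 ≡ 1 (mod 149), so 349⁻¹ ≡ 38.
y = 187 + 349×((105 − 187)×38 mod 149) = 187 + 349×13 = 4724.
Check: 4724 mod 349 = 187, 4724 mod 149 = 105. ✓

4724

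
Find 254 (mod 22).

254 = 11·22 + 12, so 254 ≡ 12 (mod 22).

12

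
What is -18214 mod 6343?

-18214 = -3·6343 + 815, so -18214 ≡ 815 (mod 6343).

815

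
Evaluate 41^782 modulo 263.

198

782 in binary is 1100001110, i.e. 782 = 512 + 256 + 8 + 4 + 2.
41^1 ≡ 41 (mod 263)
41^2 ≡ 41^2 = 1681 ≡ 103 (mod 263)
41^4 ≡ 103^2 = 10609 ≡ 89 (mod 263)
41^8 ≡ 89^2 = 7921 ≡ 31 (mod 263)
41^16 ≡ 31^2 = 961 ≡ 172 (mod 263)
41^32 ≡ 172^2 = 29584 ≡ 128 (mod 263)
41^64 ≡ 128^2 = 16384 ≡ 78 (mod 263)
41^128 ≡ 78^2 = 6084 ≡ 35 (mod 263)
41^256 ≡ 35^2 = 1225 ≡ 173 (mod 263)
41^512 ≡ 173^2 = 29929 ≡ 210 (mod 263)
41^782 = 41^512 * 41^256 * 41^8 * 41^4 * 41^2 ≡ 210 * 173 * 31 * 89 * 103 (mod 263).
Accumulate the product:
210 * 173 = 36330 ≡ 36
36 * 31 = 1116 ≡ 64
64 * 89 = 5696 ≡ 173
173 * 103 = 17819 ≡ 198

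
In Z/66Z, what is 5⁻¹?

53

Apply the Euclidean algorithm and back-substitute:
66 = 13·5 + 1
5 = 5·1 + 0
gcd(5, 66) = 1, so the inverse exists.
Back-substitute for 1:
1 = 1·66 − 13·5
So 5⁻¹ ≡ −13 ≡ 53 (mod 66).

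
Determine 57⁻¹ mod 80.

73

By the extended Euclidean algorithm:
80 = 1*57 + 23
57 = 2*23 + 11
23 = 2*11 + 1
11 = 11*1 + 0
gcd(57, 80) = 1, so the inverse exists.
Bézout: 1 = 5*80 − 7*57.
So 57⁻¹ ≡ −7 ≡ 73 (mod 80).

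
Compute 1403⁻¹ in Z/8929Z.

6937

8929 = 6×1403 + 511
1403 = 2×511 + 381
511 = 1×381 + 130
381 = 2×130 + 121
130 = 1×121 + 9
121 = 13×9 + 4
9 = 2×4 + 1
4 = 4×1 + 0
gcd(1403, 8929) = 1, so the inverse exists.
Bézout: 1 = 313×8929 − 1992×1403.
So 1403⁻¹ ≡ −1992 ≡ 6937 (mod 8929).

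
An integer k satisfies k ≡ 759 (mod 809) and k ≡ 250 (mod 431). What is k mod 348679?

809⁻¹ mod 431: 809*309 ≡ 1 (mod 431), so 809⁻¹ ≡ 309.
k = 759 + 809*((250 − 759)*309 mod 431) = 759 + 809*34 = 28265.
Check: 28265 mod 809 = 759, 28265 mod 431 = 250. ✓

28265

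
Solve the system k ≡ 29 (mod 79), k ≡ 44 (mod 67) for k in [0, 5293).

79⁻¹ mod 67: 79×28 ≡ 1 (mod 67), so 79⁻¹ ≡ 28.
k = 29 + 79×((44 − 29)×28 mod 67) = 29 + 79×18 = 1451.

1451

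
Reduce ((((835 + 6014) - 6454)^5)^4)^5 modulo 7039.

791

835 + 6014 = 6849
6849 - 6454 = 395
(395)^5 ≡ 4658 (mod 7039)
(4658)^4 ≡ 6402 (mod 7039)
(6402)^5 ≡ 791 (mod 7039)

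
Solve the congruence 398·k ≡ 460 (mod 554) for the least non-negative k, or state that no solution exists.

132

gcd(398, 554) = 2, and 2 | 460, so solutions exist.
Divide through by 2: 199·k = 230 (mod 277).
199⁻¹ ≡ 174 (mod 277).
k ≡ 174·230 ≡ 132 (mod 277).
The smallest non-negative solution is k = 132.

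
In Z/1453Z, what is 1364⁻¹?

1453 = 1*1364 + 89
1364 = 15*89 + 29
89 = 3*29 + 2
29 = 14*2 + 1
2 = 2*1 + 0
gcd(1364, 1453) = 1, so the inverse exists.
Back-substitute for 1:
1 = 1*29 − 14*2
  = −14*89 + 43*29
  = 43*1364 − 659*89
  = −659*1453 + 702*1364
So 1364⁻¹ ≡ 702 (mod 1453).

702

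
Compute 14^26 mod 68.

14^1 ≡ 14 (mod 68)
14^2 ≡ 14^2 = 196 ≡ 60 (mod 68)
14^4 ≡ 60^2 = 3600 ≡ 64 (mod 68)
14^8 ≡ 64^2 = 4096 ≡ 16 (mod 68)
14^16 ≡ 16^2 = 256 ≡ 52 (mod 68)
14^26 = 14^16 × 14^8 × 14^2 ≡ 52 × 16 × 60 (mod 68).
Accumulate the product:
52 × 16 = 832 ≡ 16
16 × 60 = 960 ≡ 8

8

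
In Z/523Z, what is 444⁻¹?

Run the extended Euclidean algorithm:
523 = 1*444 + 79
444 = 5*79 + 49
79 = 1*49 + 30
49 = 1*30 + 19
30 = 1*19 + 11
19 = 1*11 + 8
11 = 1*8 + 3
8 = 2*3 + 2
3 = 1*2 + 1
2 = 2*1 + 0
gcd(444, 523) = 1, so the inverse exists.
Back-substitute for 1:
1 = 1*3 − 1*2
  = −1*8 + 3*3
  = 3*11 − 4*8
  = −4*19 + 7*11
  = 7*30 − 11*19
  = −11*49 + 18*30
  = 18*79 − 29*49
  = −29*444 + 163*79
  = 163*523 − 192*444
So 444⁻¹ ≡ −192 ≡ 331 (mod 523).

331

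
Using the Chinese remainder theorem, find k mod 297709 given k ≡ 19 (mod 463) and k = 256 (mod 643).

463⁻¹ mod 643: 463*25 ≡ 1 (mod 643), so 463⁻¹ ≡ 25.
k = 19 + 463*((256 − 19)*25 mod 643) = 19 + 463*138 = 63913.

63913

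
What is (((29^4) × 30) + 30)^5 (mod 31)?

(29)^4 ≡ 16 (mod 31)
16 × 30 = 480 ≡ 15 (mod 31)
15 + 30 = 45 ≡ 14 (mod 31)
(14)^5 ≡ 5 (mod 31)

5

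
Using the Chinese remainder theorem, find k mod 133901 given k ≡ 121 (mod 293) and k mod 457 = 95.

119372

293⁻¹ mod 457: 293·248 ≡ 1 (mod 457), so 293⁻¹ ≡ 248.
k = 121 + 293·((95 − 121)·248 mod 457) = 121 + 293·407 = 119372.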